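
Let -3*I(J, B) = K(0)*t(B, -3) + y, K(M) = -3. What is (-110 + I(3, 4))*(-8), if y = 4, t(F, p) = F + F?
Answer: 2480/3 ≈ 826.67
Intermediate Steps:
t(F, p) = 2*F
I(J, B) = -4/3 + 2*B (I(J, B) = -(-6*B + 4)/3 = -(4 - 6*B)/3 = -4/3 + 2*B)
(-110 + I(3, 4))*(-8) = (-110 + (-4/3 + 2*4))*(-8) = (-110 + (-4/3 + 8))*(-8) = (-110 + 20/3)*(-8) = -310/3*(-8) = 2480/3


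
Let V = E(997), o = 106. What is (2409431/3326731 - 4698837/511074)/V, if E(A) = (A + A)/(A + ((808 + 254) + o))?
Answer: -3464088806604805/376690022652604 ≈ -9.1961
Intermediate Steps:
E(A) = 2*A/(1168 + A) (E(A) = (A + A)/(A + ((808 + 254) + 106)) = (2*A)/(A + (1062 + 106)) = (2*A)/(A + 1168) = (2*A)/(1168 + A) = 2*A/(1168 + A))
V = 1994/2165 (V = 2*997/(1168 + 997) = 2*997/2165 = 2*997*(1/2165) = 1994/2165 ≈ 0.92102)
(2409431/3326731 - 4698837/511074)/V = (2409431/3326731 - 4698837/511074)/(1994/2165) = (2409431*(1/3326731) - 4698837*1/511074)*(2165/1994) = (2409431/3326731 - 522093/56786)*(2165/1994) = -1600041019217/188911746566*2165/1994 = -3464088806604805/376690022652604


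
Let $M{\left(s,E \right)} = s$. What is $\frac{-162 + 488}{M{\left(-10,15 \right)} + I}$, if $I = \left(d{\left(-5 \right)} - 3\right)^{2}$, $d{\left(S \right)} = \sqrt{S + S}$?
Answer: $\frac{326 i}{- 11 i + 6 \sqrt{10}} \approx -7.4553 + 12.859 i$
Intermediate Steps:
$d{\left(S \right)} = \sqrt{2} \sqrt{S}$ ($d{\left(S \right)} = \sqrt{2 S} = \sqrt{2} \sqrt{S}$)
$I = \left(-3 + i \sqrt{10}\right)^{2}$ ($I = \left(\sqrt{2} \sqrt{-5} - 3\right)^{2} = \left(\sqrt{2} i \sqrt{5} - 3\right)^{2} = \left(i \sqrt{10} - 3\right)^{2} = \left(-3 + i \sqrt{10}\right)^{2} \approx -1.0 - 18.974 i$)
$\frac{-162 + 488}{M{\left(-10,15 \right)} + I} = \frac{-162 + 488}{-10 + \left(3 - i \sqrt{10}\right)^{2}} = \frac{326}{-10 + \left(3 - i \sqrt{10}\right)^{2}}$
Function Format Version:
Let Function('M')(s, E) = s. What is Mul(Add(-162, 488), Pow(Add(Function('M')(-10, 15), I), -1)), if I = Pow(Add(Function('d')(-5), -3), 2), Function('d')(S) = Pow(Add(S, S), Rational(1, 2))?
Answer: Mul(326, I, Pow(Add(Mul(-11, I), Mul(6, Pow(10, Rational(1, 2)))), -1)) ≈ Add(-7.4553, Mul(12.859, I))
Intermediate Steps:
Function('d')(S) = Mul(Pow(2, Rational(1, 2)), Pow(S, Rational(1, 2))) (Function('d')(S) = Pow(Mul(2, S), Rational(1, 2)) = Mul(Pow(2, Rational(1, 2)), Pow(S, Rational(1, 2))))
I = Pow(Add(-3, Mul(I, Pow(10, Rational(1, 2)))), 2) (I = Pow(Add(Mul(Pow(2, Rational(1, 2)), Pow(-5, Rational(1, 2))), -3), 2) = Pow(Add(Mul(Pow(2, Rational(1, 2)), Mul(I, Pow(5, Rational(1, 2)))), -3), 2) = Pow(Add(Mul(I, Pow(10, Rational(1, 2))), -3), 2) = Pow(Add(-3, Mul(I, Pow(10, Rational(1, 2)))), 2) ≈ Add(-1.0000, Mul(-18.974, I)))
Mul(Add(-162, 488), Pow(Add(Function('M')(-10, 15), I), -1)) = Mul(Add(-162, 488), Pow(Add(-10, Pow(Add(3, Mul(-1, I, Pow(10, Rational(1, 2)))), 2)), -1)) = Mul(326, Pow(Add(-10, Pow(Add(3, Mul(-1, I, Pow(10, Rational(1, 2)))), 2)), -1))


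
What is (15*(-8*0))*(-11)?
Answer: 0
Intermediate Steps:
(15*(-8*0))*(-11) = (15*0)*(-11) = 0*(-11) = 0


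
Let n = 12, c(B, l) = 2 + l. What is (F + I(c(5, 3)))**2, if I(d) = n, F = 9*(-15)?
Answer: 15129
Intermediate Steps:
F = -135
I(d) = 12
(F + I(c(5, 3)))**2 = (-135 + 12)**2 = (-123)**2 = 15129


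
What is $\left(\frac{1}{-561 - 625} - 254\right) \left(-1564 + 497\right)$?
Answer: $\frac{321428415}{1186} \approx 2.7102 \cdot 10^{5}$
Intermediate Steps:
$\left(\frac{1}{-561 - 625} - 254\right) \left(-1564 + 497\right) = \left(\frac{1}{-1186} - 254\right) \left(-1067\right) = \left(- \frac{1}{1186} - 254\right) \left(-1067\right) = \left(- \frac{301245}{1186}\right) \left(-1067\right) = \frac{321428415}{1186}$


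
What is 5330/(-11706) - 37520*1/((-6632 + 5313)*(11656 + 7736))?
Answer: -1415539445/3118923228 ≈ -0.45386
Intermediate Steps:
5330/(-11706) - 37520*1/((-6632 + 5313)*(11656 + 7736)) = 5330*(-1/11706) - 37520/(19392*(-1319)) = -2665/5853 - 37520/(-25578048) = -2665/5853 - 37520*(-1/25578048) = -2665/5853 + 2345/1598628 = -1415539445/3118923228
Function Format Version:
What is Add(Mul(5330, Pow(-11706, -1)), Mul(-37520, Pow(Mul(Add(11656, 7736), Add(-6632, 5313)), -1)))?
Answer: Rational(-1415539445, 3118923228) ≈ -0.45386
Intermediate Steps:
Add(Mul(5330, Pow(-11706, -1)), Mul(-37520, Pow(Mul(Add(11656, 7736), Add(-6632, 5313)), -1))) = Add(Mul(5330, Rational(-1, 11706)), Mul(-37520, Pow(Mul(19392, -1319), -1))) = Add(Rational(-2665, 5853), Mul(-37520, Pow(-25578048, -1))) = Add(Rational(-2665, 5853), Mul(-37520, Rational(-1, 25578048))) = Add(Rational(-2665, 5853), Rational(2345, 1598628)) = Rational(-1415539445, 3118923228)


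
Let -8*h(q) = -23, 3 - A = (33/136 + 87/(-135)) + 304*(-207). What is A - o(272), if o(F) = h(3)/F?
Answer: 6162241829/97920 ≈ 62931.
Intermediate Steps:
A = 385140179/6120 (A = 3 - ((33/136 + 87/(-135)) + 304*(-207)) = 3 - ((33*(1/136) + 87*(-1/135)) - 62928) = 3 - ((33/136 - 29/45) - 62928) = 3 - (-2459/6120 - 62928) = 3 - 1*(-385121819/6120) = 3 + 385121819/6120 = 385140179/6120 ≈ 62931.)
h(q) = 23/8 (h(q) = -⅛*(-23) = 23/8)
o(F) = 23/(8*F)
A - o(272) = 385140179/6120 - 23/(8*272) = 385140179/6120 - 1*23/2176 = 385140179/6120 - 23/2176 = 6162241829/97920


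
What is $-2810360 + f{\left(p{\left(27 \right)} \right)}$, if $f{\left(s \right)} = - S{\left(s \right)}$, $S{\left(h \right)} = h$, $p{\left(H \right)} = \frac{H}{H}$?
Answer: $-2810361$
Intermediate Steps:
$p{\left(H \right)} = 1$
$f{\left(s \right)} = - s$
$-2810360 + f{\left(p{\left(27 \right)} \right)} = -2810360 - 1 = -2810361$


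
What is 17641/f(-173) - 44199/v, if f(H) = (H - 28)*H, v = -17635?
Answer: 1848030862/613221855 ≈ 3.0136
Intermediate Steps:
f(H) = H*(-28 + H) (f(H) = (-28 + H)*H = H*(-28 + H))
17641/f(-173) - 44199/v = 17641/((-173*(-28 - 173))) - 44199/(-17635) = 17641/((-173*(-201))) - 44199*(-1/17635) = 17641/34773 + 44199/17635 = 1848030862/613221855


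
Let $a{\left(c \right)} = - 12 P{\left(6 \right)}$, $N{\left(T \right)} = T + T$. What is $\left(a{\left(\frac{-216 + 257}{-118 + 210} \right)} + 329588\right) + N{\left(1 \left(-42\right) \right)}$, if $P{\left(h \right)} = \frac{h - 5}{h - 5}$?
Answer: $329492$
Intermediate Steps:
$N{\left(T \right)} = 2 T$
$P{\left(h \right)} = 1$ ($P{\left(h \right)} = \frac{-5 + h}{-5 + h} = 1$)
$a{\left(c \right)} = -12$ ($a{\left(c \right)} = \left(-12\right) 1 = -12$)
$\left(a{\left(\frac{-216 + 257}{-118 + 210} \right)} + 329588\right) + N{\left(1 \left(-42\right) \right)} = \left(-12 + 329588\right) + 2 \cdot 1 \left(-42\right) = 329576 + 2 \left(-42\right) = 329576 - 84 = 329492$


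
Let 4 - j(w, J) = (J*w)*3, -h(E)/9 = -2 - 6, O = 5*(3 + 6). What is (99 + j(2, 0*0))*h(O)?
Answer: 7416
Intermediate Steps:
O = 45 (O = 5*9 = 45)
h(E) = 72 (h(E) = -9*(-2 - 6) = -9*(-8) = 72)
j(w, J) = 4 - 3*J*w (j(w, J) = 4 - J*w*3 = 4 - 3*J*w)
(99 + j(2, 0*0))*h(O) = (99 + (4 - 3*0*0*2))*72 = (99 + (4 - 3*0*2))*72 = (99 + (4 + 0))*72 = (99 + 4)*72 = 103*72 = 7416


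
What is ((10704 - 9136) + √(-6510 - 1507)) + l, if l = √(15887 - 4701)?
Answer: 1568 + √11186 + I*√8017 ≈ 1673.8 + 89.538*I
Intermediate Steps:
l = √11186 ≈ 105.76
((10704 - 9136) + √(-6510 - 1507)) + l = ((10704 - 9136) + √(-6510 - 1507)) + √11186 = (1568 + √(-8017)) + √11186 = (1568 + I*√8017) + √11186 = 1568 + √11186 + I*√8017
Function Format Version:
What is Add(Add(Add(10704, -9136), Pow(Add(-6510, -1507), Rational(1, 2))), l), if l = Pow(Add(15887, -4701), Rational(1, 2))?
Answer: Add(1568, Pow(11186, Rational(1, 2)), Mul(I, Pow(8017, Rational(1, 2)))) ≈ Add(1673.8, Mul(89.538, I))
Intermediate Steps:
l = Pow(11186, Rational(1, 2)) ≈ 105.76
Add(Add(Add(10704, -9136), Pow(Add(-6510, -1507), Rational(1, 2))), l) = Add(Add(Add(10704, -9136), Pow(Add(-6510, -1507), Rational(1, 2))), Pow(11186, Rational(1, 2))) = Add(Add(1568, Pow(-8017, Rational(1, 2))), Pow(11186, Rational(1, 2))) = Add(Add(1568, Mul(I, Pow(8017, Rational(1, 2)))), Pow(11186, Rational(1, 2))) = Add(1568, Pow(11186, Rational(1, 2)), Mul(I, Pow(8017, Rational(1, 2))))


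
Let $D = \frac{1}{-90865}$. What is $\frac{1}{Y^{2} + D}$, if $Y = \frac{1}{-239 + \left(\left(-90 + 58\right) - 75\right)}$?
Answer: $- \frac{10877994340}{28851} \approx -3.7704 \cdot 10^{5}$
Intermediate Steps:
$Y = - \frac{1}{346}$ ($Y = \frac{1}{-239 - 107} = \frac{1}{-346} = - \frac{1}{346} \approx -0.0028902$)
$D = - \frac{1}{90865} \approx -1.1005 \cdot 10^{-5}$
$\frac{1}{Y^{2} + D} = \frac{1}{\left(- \frac{1}{346}\right)^{2} - \frac{1}{90865}} = \frac{1}{\frac{1}{119716} - \frac{1}{90865}} = \frac{1}{- \frac{28851}{10877994340}} = - \frac{10877994340}{28851}$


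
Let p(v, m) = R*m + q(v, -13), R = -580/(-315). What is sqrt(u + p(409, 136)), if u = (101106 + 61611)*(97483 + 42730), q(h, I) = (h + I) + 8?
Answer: sqrt(10061432364557)/21 ≈ 1.5105e+5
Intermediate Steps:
q(h, I) = 8 + I + h (q(h, I) = (I + h) + 8 = 8 + I + h)
R = 116/63 (R = -580*(-1/315) = 116/63 ≈ 1.8413)
u = 22815038721 (u = 162717*140213 = 22815038721)
p(v, m) = -5 + v + 116*m/63 (p(v, m) = 116*m/63 + (8 - 13 + v) = 116*m/63 + (-5 + v) = -5 + v + 116*m/63)
sqrt(u + p(409, 136)) = sqrt(22815038721 + (-5 + 409 + (116/63)*136)) = sqrt(22815038721 + (-5 + 409 + 15776/63)) = sqrt(22815038721 + 41228/63) = sqrt(1437347480651/63) = sqrt(10061432364557)/21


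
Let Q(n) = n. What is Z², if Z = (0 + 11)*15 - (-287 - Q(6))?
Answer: 209764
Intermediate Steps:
Z = 458 (Z = (0 + 11)*15 - (-287 - 1*6) = 11*15 - (-287 - 6) = 165 - 1*(-293) = 165 + 293 = 458)
Z² = 458² = 209764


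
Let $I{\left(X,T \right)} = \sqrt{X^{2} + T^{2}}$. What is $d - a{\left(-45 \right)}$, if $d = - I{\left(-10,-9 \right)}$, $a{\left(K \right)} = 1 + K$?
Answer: $44 - \sqrt{181} \approx 30.546$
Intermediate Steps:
$I{\left(X,T \right)} = \sqrt{T^{2} + X^{2}}$
$d = - \sqrt{181}$ ($d = - \sqrt{\left(-9\right)^{2} + \left(-10\right)^{2}} = - \sqrt{81 + 100} = - \sqrt{181} \approx -13.454$)
$d - a{\left(-45 \right)} = - \sqrt{181} - \left(1 - 45\right) = - \sqrt{181} - -44 = - \sqrt{181} + 44 = 44 - \sqrt{181}$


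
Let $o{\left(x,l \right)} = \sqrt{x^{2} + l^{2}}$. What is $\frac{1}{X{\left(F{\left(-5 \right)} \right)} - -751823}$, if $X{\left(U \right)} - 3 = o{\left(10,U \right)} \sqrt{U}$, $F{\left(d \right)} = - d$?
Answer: $\frac{1}{751851} \approx 1.3301 \cdot 10^{-6}$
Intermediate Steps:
$o{\left(x,l \right)} = \sqrt{l^{2} + x^{2}}$
$X{\left(U \right)} = 3 + \sqrt{U} \sqrt{100 + U^{2}}$ ($X{\left(U \right)} = 3 + \sqrt{U^{2} + 10^{2}} \sqrt{U} = 3 + \sqrt{U^{2} + 100} \sqrt{U} = 3 + \sqrt{100 + U^{2}} \sqrt{U} = 3 + \sqrt{U} \sqrt{100 + U^{2}}$)
$\frac{1}{X{\left(F{\left(-5 \right)} \right)} - -751823} = \frac{1}{\left(3 + \sqrt{\left(-1\right) \left(-5\right)} \sqrt{100 + \left(\left(-1\right) \left(-5\right)\right)^{2}}\right) - -751823} = \frac{1}{\left(3 + \sqrt{5} \sqrt{100 + 5^{2}}\right) + 751823} = \frac{1}{\left(3 + \sqrt{5} \sqrt{100 + 25}\right) + 751823} = \frac{1}{\left(3 + \sqrt{5} \sqrt{125}\right) + 751823} = \frac{1}{\left(3 + \sqrt{5} \cdot 5 \sqrt{5}\right) + 751823} = \frac{1}{\left(3 + 25\right) + 751823} = \frac{1}{28 + 751823} = \frac{1}{751851}$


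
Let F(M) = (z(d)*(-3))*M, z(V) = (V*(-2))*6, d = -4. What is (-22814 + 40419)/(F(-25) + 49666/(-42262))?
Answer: 372011255/76046767 ≈ 4.8919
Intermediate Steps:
z(V) = -12*V (z(V) = -2*V*6 = -12*V)
F(M) = -144*M (F(M) = (-12*(-4)*(-3))*M = (48*(-3))*M = -144*M)
(-22814 + 40419)/(F(-25) + 49666/(-42262)) = (-22814 + 40419)/(-144*(-25) + 49666/(-42262)) = 17605/(3600 + 49666*(-1/42262)) = 17605/(3600 - 24833/21131) = 17605/(76046767/21131) = 17605*(21131/76046767) = 372011255/76046767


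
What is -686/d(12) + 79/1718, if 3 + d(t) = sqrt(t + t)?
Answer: -1178153/8590 - 1372*sqrt(6)/15 ≈ -361.20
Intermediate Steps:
d(t) = -3 + sqrt(2)*sqrt(t) (d(t) = -3 + sqrt(t + t) = -3 + sqrt(2*t) = -3 + sqrt(2)*sqrt(t))
-686/d(12) + 79/1718 = -686/(-3 + sqrt(2)*sqrt(12)) + 79/1718 = -686/(-3 + sqrt(2)*(2*sqrt(3))) + 79*(1/1718) = -686/(-3 + 2*sqrt(6)) + 79/1718 = 79/1718 - 686/(-3 + 2*sqrt(6))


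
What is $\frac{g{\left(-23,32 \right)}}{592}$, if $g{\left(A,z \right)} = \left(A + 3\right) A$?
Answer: $\frac{115}{148} \approx 0.77703$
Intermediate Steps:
$g{\left(A,z \right)} = A \left(3 + A\right)$ ($g{\left(A,z \right)} = \left(3 + A\right) A = A \left(3 + A\right)$)
$\frac{g{\left(-23,32 \right)}}{592} = \frac{\left(-23\right) \left(3 - 23\right)}{592} = \left(-23\right) \left(-20\right) \frac{1}{592} = 460 \cdot \frac{1}{592} = \frac{115}{148}$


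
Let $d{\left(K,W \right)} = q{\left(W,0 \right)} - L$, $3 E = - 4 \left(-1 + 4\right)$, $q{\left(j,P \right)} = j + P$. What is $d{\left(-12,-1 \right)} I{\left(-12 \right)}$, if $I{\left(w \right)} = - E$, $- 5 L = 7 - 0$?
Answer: $\frac{8}{5} \approx 1.6$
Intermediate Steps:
$q{\left(j,P \right)} = P + j$
$L = - \frac{7}{5}$ ($L = - \frac{7 - 0}{5} = - \frac{7 + 0}{5} = \left(- \frac{1}{5}\right) 7 = - \frac{7}{5} \approx -1.4$)
$E = -4$ ($E = \frac{\left(-4\right) \left(-1 + 4\right)}{3} = \frac{\left(-4\right) 3}{3} = \frac{1}{3} \left(-12\right) = -4$)
$d{\left(K,W \right)} = \frac{7}{5} + W$ ($d{\left(K,W \right)} = \left(0 + W\right) - - \frac{7}{5} = W + \frac{7}{5} = \frac{7}{5} + W$)
$I{\left(w \right)} = 4$ ($I{\left(w \right)} = \left(-1\right) \left(-4\right) = 4$)
$d{\left(-12,-1 \right)} I{\left(-12 \right)} = \left(\frac{7}{5} - 1\right) 4 = \frac{2}{5} \cdot 4 = \frac{8}{5}$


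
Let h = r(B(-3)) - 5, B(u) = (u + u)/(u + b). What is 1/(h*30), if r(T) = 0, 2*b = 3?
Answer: -1/150 ≈ -0.0066667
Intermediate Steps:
b = 3/2 (b = (½)*3 = 3/2 ≈ 1.5000)
B(u) = 2*u/(3/2 + u) (B(u) = (u + u)/(u + 3/2) = (2*u)/(3/2 + u) = 2*u/(3/2 + u))
h = -5 (h = 0 - 5 = -5)
1/(h*30) = 1/(-5*30) = 1/(-150) = -1/150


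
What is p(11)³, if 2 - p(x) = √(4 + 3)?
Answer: (2 - √7)³ ≈ -0.26927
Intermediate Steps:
p(x) = 2 - √7 (p(x) = 2 - √(4 + 3) = 2 - √7)
p(11)³ = (2 - √7)³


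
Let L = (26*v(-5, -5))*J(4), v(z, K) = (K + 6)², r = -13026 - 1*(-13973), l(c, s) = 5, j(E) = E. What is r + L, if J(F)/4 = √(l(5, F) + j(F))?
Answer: 1259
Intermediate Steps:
r = 947 (r = -13026 + 13973 = 947)
J(F) = 4*√(5 + F)
v(z, K) = (6 + K)²
L = 312 (L = (26*(6 - 5)²)*(4*√(5 + 4)) = (26*1²)*(4*√9) = (26*1)*(4*3) = 26*12 = 312)
r + L = 947 + 312 = 1259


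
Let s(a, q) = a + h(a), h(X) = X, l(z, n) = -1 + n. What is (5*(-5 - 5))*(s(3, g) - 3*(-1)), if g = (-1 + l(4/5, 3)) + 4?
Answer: -450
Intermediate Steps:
g = 5 (g = (-1 + (-1 + 3)) + 4 = (-1 + 2) + 4 = 1 + 4 = 5)
s(a, q) = 2*a (s(a, q) = a + a = 2*a)
(5*(-5 - 5))*(s(3, g) - 3*(-1)) = (5*(-5 - 5))*(2*3 - 3*(-1)) = (5*(-10))*(6 + 3) = -50*9 = -450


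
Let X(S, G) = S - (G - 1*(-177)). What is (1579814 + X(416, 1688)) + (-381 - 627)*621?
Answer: 952397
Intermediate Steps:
X(S, G) = -177 + S - G (X(S, G) = S - (G + 177) = S - (177 + G) = S + (-177 - G) = -177 + S - G)
(1579814 + X(416, 1688)) + (-381 - 627)*621 = (1579814 + (-177 + 416 - 1*1688)) + (-381 - 627)*621 = (1579814 + (-177 + 416 - 1688)) - 1008*621 = (1579814 - 1449) - 625968 = 1578365 - 625968 = 952397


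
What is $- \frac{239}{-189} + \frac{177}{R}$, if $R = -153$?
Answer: $\frac{346}{3213} \approx 0.10769$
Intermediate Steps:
$- \frac{239}{-189} + \frac{177}{R} = - \frac{239}{-189} + \frac{177}{-153} = \left(-239\right) \left(- \frac{1}{189}\right) + 177 \left(- \frac{1}{153}\right) = \frac{239}{189} - \frac{59}{51} = \frac{346}{3213}$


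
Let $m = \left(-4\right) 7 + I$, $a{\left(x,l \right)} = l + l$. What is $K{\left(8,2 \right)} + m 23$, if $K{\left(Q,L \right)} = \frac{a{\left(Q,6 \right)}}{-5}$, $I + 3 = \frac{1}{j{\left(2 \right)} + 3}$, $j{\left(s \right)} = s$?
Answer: $- \frac{3554}{5} \approx -710.8$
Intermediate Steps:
$a{\left(x,l \right)} = 2 l$
$I = - \frac{14}{5}$ ($I = -3 + \frac{1}{2 + 3} = -3 + \frac{1}{5} = - \frac{14}{5} \approx -2.8$)
$K{\left(Q,L \right)} = - \frac{12}{5}$ ($K{\left(Q,L \right)} = \frac{2 \cdot 6}{-5} = 12 \left(- \frac{1}{5}\right) = - \frac{12}{5}$)
$m = - \frac{154}{5}$ ($m = \left(-4\right) 7 - \frac{14}{5} = -28 - \frac{14}{5} = - \frac{154}{5} \approx -30.8$)
$K{\left(8,2 \right)} + m 23 = - \frac{12}{5} - \frac{3542}{5} = - \frac{3554}{5}$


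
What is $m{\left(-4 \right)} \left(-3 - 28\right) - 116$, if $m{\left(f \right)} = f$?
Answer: $8$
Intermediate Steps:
$m{\left(-4 \right)} \left(-3 - 28\right) - 116 = - 4 \left(-3 - 28\right) - 116 = \left(-4\right) \left(-31\right) - 116 = 124 - 116 = 8$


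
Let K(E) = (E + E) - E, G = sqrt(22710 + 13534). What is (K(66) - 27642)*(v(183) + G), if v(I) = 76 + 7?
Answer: -2288808 - 55152*sqrt(9061) ≈ -7.5387e+6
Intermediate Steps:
G = 2*sqrt(9061) (G = sqrt(36244) = 2*sqrt(9061) ≈ 190.38)
v(I) = 83
K(E) = E (K(E) = 2*E - E = E)
(K(66) - 27642)*(v(183) + G) = (66 - 27642)*(83 + 2*sqrt(9061)) = -27576*(83 + 2*sqrt(9061)) = -2288808 - 55152*sqrt(9061)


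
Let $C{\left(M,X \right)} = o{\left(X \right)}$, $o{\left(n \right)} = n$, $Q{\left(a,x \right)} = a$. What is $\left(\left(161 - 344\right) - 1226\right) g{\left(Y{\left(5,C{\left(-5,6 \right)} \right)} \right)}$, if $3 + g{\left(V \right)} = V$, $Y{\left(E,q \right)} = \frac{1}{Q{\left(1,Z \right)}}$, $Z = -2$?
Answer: $2818$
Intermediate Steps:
$C{\left(M,X \right)} = X$
$Y{\left(E,q \right)} = 1$ ($Y{\left(E,q \right)} = 1^{-1} = 1$)
$g{\left(V \right)} = -3 + V$
$\left(\left(161 - 344\right) - 1226\right) g{\left(Y{\left(5,C{\left(-5,6 \right)} \right)} \right)} = \left(\left(161 - 344\right) - 1226\right) \left(-3 + 1\right) = \left(-183 - 1226\right) \left(-2\right) = \left(-1409\right) \left(-2\right) = 2818$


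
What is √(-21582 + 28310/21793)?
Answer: 2*I*√7097941102/1147 ≈ 146.9*I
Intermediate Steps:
√(-21582 + 28310/21793) = √(-21582 + 28310*(1/21793)) = √(-21582 + 1490/1147) = √(-24753064/1147) = 2*I*√7097941102/1147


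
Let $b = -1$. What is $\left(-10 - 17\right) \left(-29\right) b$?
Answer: $-783$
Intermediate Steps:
$\left(-10 - 17\right) \left(-29\right) b = \left(-10 - 17\right) \left(-29\right) \left(-1\right) = \left(-27\right) \left(-29\right) \left(-1\right) = 783 \left(-1\right) = -783$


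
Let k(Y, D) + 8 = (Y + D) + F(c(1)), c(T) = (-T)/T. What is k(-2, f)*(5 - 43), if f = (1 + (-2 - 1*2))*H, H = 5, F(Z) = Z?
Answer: 988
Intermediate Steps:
c(T) = -1
f = -15 (f = (1 + (-2 - 1*2))*5 = (1 + (-2 - 2))*5 = (1 - 4)*5 = -3*5 = -15)
k(Y, D) = -9 + D + Y (k(Y, D) = -8 + ((Y + D) - 1) = -8 + ((D + Y) - 1) = -8 + (-1 + D + Y) = -9 + D + Y)
k(-2, f)*(5 - 43) = (-9 - 15 - 2)*(5 - 43) = -26*(-38) = 988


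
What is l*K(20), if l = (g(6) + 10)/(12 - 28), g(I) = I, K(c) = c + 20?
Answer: -40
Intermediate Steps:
K(c) = 20 + c
l = -1 (l = (6 + 10)/(12 - 28) = 16/(-16) = 16*(-1/16) = -1)
l*K(20) = -(20 + 20) = -1*40 = -40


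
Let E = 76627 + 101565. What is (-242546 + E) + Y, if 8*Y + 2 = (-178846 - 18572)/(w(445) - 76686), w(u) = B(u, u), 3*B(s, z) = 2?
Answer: -59220029225/920224 ≈ -64354.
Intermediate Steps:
B(s, z) = ⅔ (B(s, z) = (⅓)*2 = ⅔)
E = 178192
w(u) = ⅔
Y = 66071/920224 (Y = -¼ + ((-178846 - 18572)/(⅔ - 76686))/8 = -¼ + (-197418/(-230056/3))/8 = -¼ + (-197418*(-3/230056))/8 = -¼ + (⅛)*(296127/115028) = -¼ + 296127/920224 = 66071/920224 ≈ 0.071799)
(-242546 + E) + Y = (-242546 + 178192) + 66071/920224 = -64354 + 66071/920224 = -59220029225/920224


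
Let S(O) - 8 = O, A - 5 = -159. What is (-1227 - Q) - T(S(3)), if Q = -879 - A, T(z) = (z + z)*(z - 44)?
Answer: 224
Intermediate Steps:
A = -154 (A = 5 - 159 = -154)
S(O) = 8 + O
T(z) = 2*z*(-44 + z) (T(z) = (2*z)*(-44 + z) = 2*z*(-44 + z))
Q = -725 (Q = -879 - 1*(-154) = -879 + 154 = -725)
(-1227 - Q) - T(S(3)) = (-1227 - 1*(-725)) - 2*(8 + 3)*(-44 + (8 + 3)) = (-1227 + 725) - 2*11*(-44 + 11) = -502 - 2*11*(-33) = -502 - 1*(-726) = -502 + 726 = 224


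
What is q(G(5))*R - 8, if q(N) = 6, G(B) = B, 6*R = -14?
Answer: -22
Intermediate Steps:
R = -7/3 (R = (1/6)*(-14) = -7/3 ≈ -2.3333)
q(G(5))*R - 8 = 6*(-7/3) - 8 = -14 - 8 = -22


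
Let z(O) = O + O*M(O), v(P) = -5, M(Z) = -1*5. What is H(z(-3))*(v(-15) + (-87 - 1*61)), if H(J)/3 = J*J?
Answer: -66096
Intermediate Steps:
M(Z) = -5
z(O) = -4*O (z(O) = O + O*(-5) = O - 5*O = -4*O)
H(J) = 3*J² (H(J) = 3*(J*J) = 3*J²)
H(z(-3))*(v(-15) + (-87 - 1*61)) = (3*(-4*(-3))²)*(-5 + (-87 - 1*61)) = (3*12²)*(-5 + (-87 - 61)) = (3*144)*(-5 - 148) = 432*(-153) = -66096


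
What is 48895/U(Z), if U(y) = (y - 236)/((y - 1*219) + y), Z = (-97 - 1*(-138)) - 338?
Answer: 39751635/533 ≈ 74581.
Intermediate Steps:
Z = -297 (Z = (-97 + 138) - 338 = 41 - 338 = -297)
U(y) = (-236 + y)/(-219 + 2*y) (U(y) = (-236 + y)/((y - 219) + y) = (-236 + y)/((-219 + y) + y) = (-236 + y)/(-219 + 2*y))
48895/U(Z) = 48895/(((-236 - 297)/(-219 + 2*(-297)))) = 48895/((-533/(-219 - 594))) = 48895/((-533/(-813))) = 48895/((-1/813*(-533))) = 48895/(533/813) = 48895*(813/533) = 39751635/533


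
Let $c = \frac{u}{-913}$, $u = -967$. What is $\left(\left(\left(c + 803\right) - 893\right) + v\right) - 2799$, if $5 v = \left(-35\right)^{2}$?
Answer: $- \frac{2413005}{913} \approx -2642.9$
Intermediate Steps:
$c = \frac{967}{913}$ ($c = - \frac{967}{-913} = \left(-967\right) \left(- \frac{1}{913}\right) = \frac{967}{913} \approx 1.0591$)
$v = 245$ ($v = \frac{\left(-35\right)^{2}}{5} = \frac{1}{5} \cdot 1225 = 245$)
$\left(\left(\left(c + 803\right) - 893\right) + v\right) - 2799 = \left(\left(\left(\frac{967}{913} + 803\right) - 893\right) + 245\right) - 2799 = \left(\left(\frac{734106}{913} - 893\right) + 245\right) - 2799 = \left(- \frac{81203}{913} + 245\right) - 2799 = \frac{142482}{913} - 2799 = - \frac{2413005}{913}$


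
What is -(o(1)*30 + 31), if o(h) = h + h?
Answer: -91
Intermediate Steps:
o(h) = 2*h
-(o(1)*30 + 31) = -((2*1)*30 + 31) = -(2*30 + 31) = -(60 + 31) = -1*91 = -91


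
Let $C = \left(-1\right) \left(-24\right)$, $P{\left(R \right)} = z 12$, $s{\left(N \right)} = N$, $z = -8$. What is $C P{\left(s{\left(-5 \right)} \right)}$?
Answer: $-2304$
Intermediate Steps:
$P{\left(R \right)} = -96$ ($P{\left(R \right)} = \left(-8\right) 12 = -96$)
$C = 24$
$C P{\left(s{\left(-5 \right)} \right)} = 24 \left(-96\right) = -2304$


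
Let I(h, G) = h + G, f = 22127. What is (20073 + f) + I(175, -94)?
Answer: 42281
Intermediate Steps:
I(h, G) = G + h
(20073 + f) + I(175, -94) = (20073 + 22127) + (-94 + 175) = 42200 + 81 = 42281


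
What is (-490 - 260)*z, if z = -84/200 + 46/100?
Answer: -30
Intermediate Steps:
z = 1/25 (z = -84*1/200 + 46*(1/100) = -21/50 + 23/50 = 1/25 ≈ 0.040000)
(-490 - 260)*z = (-490 - 260)*(1/25) = -750*1/25 = -30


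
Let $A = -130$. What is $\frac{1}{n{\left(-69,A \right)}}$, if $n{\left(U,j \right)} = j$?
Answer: $- \frac{1}{130} \approx -0.0076923$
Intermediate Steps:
$\frac{1}{n{\left(-69,A \right)}} = \frac{1}{-130} = - \frac{1}{130}$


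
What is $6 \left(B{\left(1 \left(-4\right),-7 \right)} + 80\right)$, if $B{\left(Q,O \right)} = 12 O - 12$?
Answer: $-96$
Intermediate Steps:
$B{\left(Q,O \right)} = -12 + 12 O$
$6 \left(B{\left(1 \left(-4\right),-7 \right)} + 80\right) = 6 \left(\left(-12 + 12 \left(-7\right)\right) + 80\right) = 6 \left(\left(-12 - 84\right) + 80\right) = 6 \left(-96 + 80\right) = 6 \left(-16\right) = -96$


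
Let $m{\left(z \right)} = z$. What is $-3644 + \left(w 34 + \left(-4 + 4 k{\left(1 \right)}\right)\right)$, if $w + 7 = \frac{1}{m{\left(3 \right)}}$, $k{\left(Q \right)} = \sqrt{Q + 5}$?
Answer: $- \frac{11624}{3} + 4 \sqrt{6} \approx -3864.9$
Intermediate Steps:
$k{\left(Q \right)} = \sqrt{5 + Q}$
$w = - \frac{20}{3}$ ($w = -7 + \frac{1}{3} = - \frac{20}{3} \approx -6.6667$)
$-3644 + \left(w 34 + \left(-4 + 4 k{\left(1 \right)}\right)\right) = -3644 - \left(\frac{692}{3} - 4 \sqrt{5 + 1}\right) = -3644 - \left(\frac{692}{3} - 4 \sqrt{6}\right) = - \frac{11624}{3} + 4 \sqrt{6}$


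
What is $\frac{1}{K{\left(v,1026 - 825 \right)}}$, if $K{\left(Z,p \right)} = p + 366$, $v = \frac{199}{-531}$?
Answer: $\frac{1}{567} \approx 0.0017637$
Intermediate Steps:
$v = - \frac{199}{531}$ ($v = 199 \left(- \frac{1}{531}\right) = - \frac{199}{531} \approx -0.37476$)
$K{\left(Z,p \right)} = 366 + p$
$\frac{1}{K{\left(v,1026 - 825 \right)}} = \frac{1}{366 + \left(1026 - 825\right)} = \frac{1}{366 + 201} = \frac{1}{567}$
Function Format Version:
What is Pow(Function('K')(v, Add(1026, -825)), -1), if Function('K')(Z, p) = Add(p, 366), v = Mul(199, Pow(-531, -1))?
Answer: Rational(1, 567) ≈ 0.0017637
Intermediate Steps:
v = Rational(-199, 531) (v = Mul(199, Rational(-1, 531)) = Rational(-199, 531) ≈ -0.37476)
Function('K')(Z, p) = Add(366, p)
Pow(Function('K')(v, Add(1026, -825)), -1) = Pow(Add(366, Add(1026, -825)), -1) = Pow(Add(366, 201), -1) = Pow(567, -1) = Rational(1, 567)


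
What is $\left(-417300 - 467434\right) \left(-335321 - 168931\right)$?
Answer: $446128888968$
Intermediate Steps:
$\left(-417300 - 467434\right) \left(-335321 - 168931\right) = \left(-884734\right) \left(-504252\right) = 446128888968$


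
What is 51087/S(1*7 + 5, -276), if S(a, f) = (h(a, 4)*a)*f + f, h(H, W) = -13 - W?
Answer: 17029/18676 ≈ 0.91181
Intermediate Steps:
S(a, f) = f - 17*a*f (S(a, f) = ((-13 - 1*4)*a)*f + f = ((-13 - 4)*a)*f + f = (-17*a)*f + f = -17*a*f + f = f - 17*a*f)
51087/S(1*7 + 5, -276) = 51087/((-276*(1 - 17*(1*7 + 5)))) = 51087/((-276*(1 - 17*(7 + 5)))) = 51087/((-276*(1 - 17*12))) = 51087/((-276*(1 - 204))) = 51087/((-276*(-203))) = 51087/56028 = 51087*(1/56028) = 17029/18676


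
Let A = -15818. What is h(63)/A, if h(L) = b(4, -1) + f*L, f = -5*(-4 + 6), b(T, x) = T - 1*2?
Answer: 314/7909 ≈ 0.039702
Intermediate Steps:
b(T, x) = -2 + T (b(T, x) = T - 2 = -2 + T)
f = -10 (f = -5*2 = -10)
h(L) = 2 - 10*L (h(L) = (-2 + 4) - 10*L = 2 - 10*L)
h(63)/A = (2 - 10*63)/(-15818) = (2 - 630)*(-1/15818) = -628*(-1/15818) = 314/7909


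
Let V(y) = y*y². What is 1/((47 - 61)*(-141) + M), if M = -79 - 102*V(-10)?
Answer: 1/103895 ≈ 9.6251e-6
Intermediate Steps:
V(y) = y³
M = 101921 (M = -79 - 102*(-10)³ = -79 - 102*(-1000) = -79 + 102000 = 101921)
1/((47 - 61)*(-141) + M) = 1/((47 - 61)*(-141) + 101921) = 1/(-14*(-141) + 101921) = 1/(1974 + 101921) = 1/103895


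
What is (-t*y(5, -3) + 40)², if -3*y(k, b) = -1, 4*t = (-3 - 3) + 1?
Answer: 235225/144 ≈ 1633.5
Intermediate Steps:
t = -5/4 (t = ((-3 - 3) + 1)/4 = (-6 + 1)/4 = (¼)*(-5) = -5/4 ≈ -1.2500)
y(k, b) = ⅓ (y(k, b) = -⅓*(-1) = ⅓)
(-t*y(5, -3) + 40)² = (-(-5)/(4*3) + 40)² = (-1*(-5/12) + 40)² = (5/12 + 40)² = (485/12)² = 235225/144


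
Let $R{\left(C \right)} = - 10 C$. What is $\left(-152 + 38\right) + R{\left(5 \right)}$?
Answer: $-164$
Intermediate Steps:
$\left(-152 + 38\right) + R{\left(5 \right)} = \left(-152 + 38\right) - 50 = -114 - 50 = -164$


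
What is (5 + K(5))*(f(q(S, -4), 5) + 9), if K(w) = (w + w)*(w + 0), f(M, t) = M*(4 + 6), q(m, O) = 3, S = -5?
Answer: 2145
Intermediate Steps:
f(M, t) = 10*M (f(M, t) = M*10 = 10*M)
K(w) = 2*w**2 (K(w) = (2*w)*w = 2*w**2)
(5 + K(5))*(f(q(S, -4), 5) + 9) = (5 + 2*5**2)*(10*3 + 9) = (5 + 2*25)*(30 + 9) = (5 + 50)*39 = 55*39 = 2145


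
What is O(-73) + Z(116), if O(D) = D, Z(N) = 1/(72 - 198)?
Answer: -9199/126 ≈ -73.008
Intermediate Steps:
Z(N) = -1/126 (Z(N) = 1/(-126) = -1/126)
O(-73) + Z(116) = -73 - 1/126 = -9199/126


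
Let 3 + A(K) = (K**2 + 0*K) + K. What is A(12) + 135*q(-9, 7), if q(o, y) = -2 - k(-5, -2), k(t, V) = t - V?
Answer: 288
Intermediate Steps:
A(K) = -3 + K + K**2 (A(K) = -3 + ((K**2 + 0*K) + K) = -3 + ((K**2 + 0) + K) = -3 + (K**2 + K) = -3 + (K + K**2) = -3 + K + K**2)
q(o, y) = 1 (q(o, y) = -2 - (-5 - 1*(-2)) = -2 - (-5 + 2) = -2 - 1*(-3) = -2 + 3 = 1)
A(12) + 135*q(-9, 7) = (-3 + 12 + 12**2) + 135*1 = (-3 + 12 + 144) + 135 = 153 + 135 = 288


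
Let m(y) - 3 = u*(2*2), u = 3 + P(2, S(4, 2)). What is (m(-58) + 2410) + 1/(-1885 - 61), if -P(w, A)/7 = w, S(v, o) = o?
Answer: 4610073/1946 ≈ 2369.0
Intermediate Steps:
P(w, A) = -7*w
u = -11 (u = 3 - 7*2 = 3 - 14 = -11)
m(y) = -41 (m(y) = 3 - 22*2 = 3 - 11*4 = 3 - 44 = -41)
(m(-58) + 2410) + 1/(-1885 - 61) = (-41 + 2410) + 1/(-1885 - 61) = 2369 + 1/(-1946) = 2369 - 1/1946 = 4610073/1946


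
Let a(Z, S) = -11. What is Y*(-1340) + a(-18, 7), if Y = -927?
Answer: 1242169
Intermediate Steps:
Y*(-1340) + a(-18, 7) = -927*(-1340) - 11 = 1242180 - 11 = 1242169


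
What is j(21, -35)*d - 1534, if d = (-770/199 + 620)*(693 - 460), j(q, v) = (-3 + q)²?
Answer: 9255768854/199 ≈ 4.6511e+7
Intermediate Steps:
d = 28568130/199 (d = (-770*1/199 + 620)*233 = (-770/199 + 620)*233 = (122610/199)*233 = 28568130/199 ≈ 1.4356e+5)
j(21, -35)*d - 1534 = (-3 + 21)²*(28568130/199) - 1534 = 18²*(28568130/199) - 1534 = 324*(28568130/199) - 1534 = 9256074120/199 - 1534 = 9255768854/199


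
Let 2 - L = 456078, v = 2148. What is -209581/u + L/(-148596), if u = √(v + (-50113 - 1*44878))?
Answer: 114019/37149 + 209581*I*√92843/92843 ≈ 3.0692 + 687.82*I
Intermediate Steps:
L = -456076 (L = 2 - 1*456078 = 2 - 456078 = -456076)
u = I*√92843 (u = √(2148 + (-50113 - 1*44878)) = √(2148 + (-50113 - 44878)) = √(2148 - 94991) = √(-92843) = I*√92843 ≈ 304.7*I)
-209581/u + L/(-148596) = -209581*(-I*√92843/92843) - 456076/(-148596) = -(-209581)*I*√92843/92843 - 456076*(-1/148596) = 209581*I*√92843/92843 + 114019/37149 = 114019/37149 + 209581*I*√92843/92843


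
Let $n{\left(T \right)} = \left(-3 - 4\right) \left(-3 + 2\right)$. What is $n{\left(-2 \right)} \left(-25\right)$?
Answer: $-175$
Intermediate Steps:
$n{\left(T \right)} = 7$ ($n{\left(T \right)} = \left(-7\right) \left(-1\right) = 7$)
$n{\left(-2 \right)} \left(-25\right) = 7 \left(-25\right) = -175$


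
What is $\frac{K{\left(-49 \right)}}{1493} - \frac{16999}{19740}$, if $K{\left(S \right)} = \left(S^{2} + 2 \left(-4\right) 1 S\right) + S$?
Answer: $\frac{28787053}{29471820} \approx 0.97677$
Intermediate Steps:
$K{\left(S \right)} = S^{2} - 7 S$ ($K{\left(S \right)} = \left(S^{2} + \left(-8\right) 1 S\right) + S = \left(S^{2} - 8 S\right) + S = S^{2} - 7 S$)
$\frac{K{\left(-49 \right)}}{1493} - \frac{16999}{19740} = \frac{\left(-49\right) \left(-7 - 49\right)}{1493} - \frac{16999}{19740} = \left(-49\right) \left(-56\right) \frac{1}{1493} - \frac{16999}{19740} = 2744 \cdot \frac{1}{1493} - \frac{16999}{19740} = \frac{2744}{1493} - \frac{16999}{19740} = \frac{28787053}{29471820}$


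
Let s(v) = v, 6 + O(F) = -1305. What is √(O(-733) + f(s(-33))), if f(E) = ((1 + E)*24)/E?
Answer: I*√155815/11 ≈ 35.885*I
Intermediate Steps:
O(F) = -1311 (O(F) = -6 - 1305 = -1311)
f(E) = (24 + 24*E)/E
√(O(-733) + f(s(-33))) = √(-1311 + (24 + 24/(-33))) = √(-1311 + (24 + 24*(-1/33))) = √(-1311 + (24 - 8/11)) = √(-1311 + 256/11) = √(-14165/11) = I*√155815/11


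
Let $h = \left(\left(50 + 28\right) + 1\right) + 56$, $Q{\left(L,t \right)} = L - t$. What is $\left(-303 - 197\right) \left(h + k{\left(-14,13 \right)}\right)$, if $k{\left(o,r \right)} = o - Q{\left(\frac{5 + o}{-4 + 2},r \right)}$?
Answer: $-64750$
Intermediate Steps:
$k{\left(o,r \right)} = \frac{5}{2} + r + \frac{3 o}{2}$ ($k{\left(o,r \right)} = o - \left(\frac{5 + o}{-4 + 2} - r\right) = o - \left(\frac{5 + o}{-2} - r\right) = o - \left(\left(5 + o\right) \left(- \frac{1}{2}\right) - r\right) = o - \left(\left(- \frac{5}{2} - \frac{o}{2}\right) - r\right) = o - \left(- \frac{5}{2} - r - \frac{o}{2}\right) = o + \left(\frac{5}{2} + r + \frac{o}{2}\right) = \frac{5}{2} + r + \frac{3 o}{2}$)
$h = 135$ ($h = \left(78 + 1\right) + 56 = 79 + 56 = 135$)
$\left(-303 - 197\right) \left(h + k{\left(-14,13 \right)}\right) = \left(-303 - 197\right) \left(135 + \left(\frac{5}{2} + 13 + \frac{3}{2} \left(-14\right)\right)\right) = - 500 \left(135 + \left(\frac{5}{2} + 13 - 21\right)\right) = - 500 \left(135 - \frac{11}{2}\right) = \left(-500\right) \frac{259}{2} = -64750$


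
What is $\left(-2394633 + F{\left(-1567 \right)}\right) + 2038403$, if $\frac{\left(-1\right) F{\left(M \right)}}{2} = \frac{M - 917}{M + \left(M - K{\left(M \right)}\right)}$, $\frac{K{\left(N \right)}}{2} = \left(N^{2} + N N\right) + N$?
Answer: $- \frac{874718847712}{2455489} \approx -3.5623 \cdot 10^{5}$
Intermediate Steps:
$K{\left(N \right)} = 2 N + 4 N^{2}$ ($K{\left(N \right)} = 2 \left(\left(N^{2} + N N\right) + N\right) = 2 \left(\left(N^{2} + N^{2}\right) + N\right) = 2 \left(2 N^{2} + N\right) = 2 \left(N + 2 N^{2}\right) = 2 N + 4 N^{2}$)
$F{\left(M \right)} = - \frac{2 \left(-917 + M\right)}{2 M - 2 M \left(1 + 2 M\right)}$ ($F{\left(M \right)} = - 2 \frac{M - 917}{M + \left(M - 2 M \left(1 + 2 M\right)\right)} = - 2 \frac{-917 + M}{M - \left(- M + 2 M \left(1 + 2 M\right)\right)} = - 2 \frac{-917 + M}{2 M - 2 M \left(1 + 2 M\right)} = - \frac{2 \left(-917 + M\right)}{2 M - 2 M \left(1 + 2 M\right)}$)
$\left(-2394633 + F{\left(-1567 \right)}\right) + 2038403 = \left(-2394633 + \frac{-917 - 1567}{2 \cdot 2455489}\right) + 2038403 = \left(-2394633 + \frac{1}{2} \cdot \frac{1}{2455489} \left(-2484\right)\right) + 2038403 = \left(-2394633 - \frac{1242}{2455489}\right) + 2038403 = - \frac{5879994991779}{2455489} + 2038403 = - \frac{874718847712}{2455489}$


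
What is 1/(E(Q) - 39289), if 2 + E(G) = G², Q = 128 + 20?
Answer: -1/17387 ≈ -5.7514e-5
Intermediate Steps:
Q = 148
E(G) = -2 + G²
1/(E(Q) - 39289) = 1/((-2 + 148²) - 39289) = 1/((-2 + 21904) - 39289) = 1/(21902 - 39289) = 1/(-17387) = -1/17387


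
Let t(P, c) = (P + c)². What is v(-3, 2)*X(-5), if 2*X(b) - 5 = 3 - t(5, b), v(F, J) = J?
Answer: 8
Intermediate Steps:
X(b) = 4 - (5 + b)²/2 (X(b) = 5/2 + (3 - (5 + b)²)/2 = 5/2 + (3/2 - (5 + b)²/2) = 4 - (5 + b)²/2)
v(-3, 2)*X(-5) = 2*(4 - (5 - 5)²/2) = 2*(4 - ½*0²) = 2*(4 - ½*0) = 2*(4 + 0) = 2*4 = 8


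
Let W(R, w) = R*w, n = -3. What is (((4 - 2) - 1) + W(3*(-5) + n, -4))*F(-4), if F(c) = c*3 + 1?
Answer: -803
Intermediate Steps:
F(c) = 1 + 3*c (F(c) = 3*c + 1 = 1 + 3*c)
(((4 - 2) - 1) + W(3*(-5) + n, -4))*F(-4) = (((4 - 2) - 1) + (3*(-5) - 3)*(-4))*(1 + 3*(-4)) = ((2 - 1) + (-15 - 3)*(-4))*(1 - 12) = (1 - 18*(-4))*(-11) = (1 + 72)*(-11) = 73*(-11) = -803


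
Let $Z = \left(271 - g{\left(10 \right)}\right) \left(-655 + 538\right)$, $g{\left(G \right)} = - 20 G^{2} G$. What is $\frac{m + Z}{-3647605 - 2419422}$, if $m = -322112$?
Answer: $\frac{2693819}{6067027} \approx 0.44401$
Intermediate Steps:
$g{\left(G \right)} = - 20 G^{3}$
$Z = -2371707$ ($Z = \left(271 - - 20 \cdot 10^{3}\right) \left(-655 + 538\right) = \left(271 - \left(-20\right) 1000\right) \left(-117\right) = \left(271 - -20000\right) \left(-117\right) = \left(271 + 20000\right) \left(-117\right) = 20271 \left(-117\right) = -2371707$)
$\frac{m + Z}{-3647605 - 2419422} = \frac{-322112 - 2371707}{-3647605 - 2419422} = - \frac{2693819}{-6067027} = \left(-2693819\right) \left(- \frac{1}{6067027}\right) = \frac{2693819}{6067027}$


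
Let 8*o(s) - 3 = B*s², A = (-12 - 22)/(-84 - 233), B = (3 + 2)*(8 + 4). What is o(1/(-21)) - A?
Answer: 106153/372792 ≈ 0.28475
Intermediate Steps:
B = 60 (B = 5*12 = 60)
A = 34/317 (A = -34/(-317) = -34*(-1/317) = 34/317 ≈ 0.10726)
o(s) = 3/8 + 15*s²/2 (o(s) = 3/8 + (60*s²)/8 = 3/8 + 15*s²/2)
o(1/(-21)) - A = (3/8 + 15*(1/(-21))²/2) - 1*34/317 = (3/8 + 15*(-1/21)²/2) - 34/317 = (3/8 + (15/2)*(1/441)) - 34/317 = (3/8 + 5/294) - 34/317 = 461/1176 - 34/317 = 106153/372792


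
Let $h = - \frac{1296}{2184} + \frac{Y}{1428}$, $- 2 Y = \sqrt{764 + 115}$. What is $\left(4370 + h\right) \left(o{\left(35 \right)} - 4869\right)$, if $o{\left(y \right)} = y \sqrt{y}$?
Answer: $- \frac{\left(4869 - 35 \sqrt{35}\right) \left(162227328 - 13 \sqrt{879}\right)}{37128} \approx -2.037 \cdot 10^{7}$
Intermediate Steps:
$Y = - \frac{\sqrt{879}}{2}$ ($Y = - \frac{\sqrt{764 + 115}}{2} = - \frac{\sqrt{879}}{2} \approx -14.824$)
$h = - \frac{54}{91} - \frac{\sqrt{879}}{2856}$ ($h = - \frac{1296}{2184} + \frac{\left(- \frac{1}{2}\right) \sqrt{879}}{1428} = \left(-1296\right) \frac{1}{2184} + - \frac{\sqrt{879}}{2} \cdot \frac{1}{1428} = - \frac{54}{91} - \frac{\sqrt{879}}{2856} \approx -0.60379$)
$o{\left(y \right)} = y^{\frac{3}{2}}$
$\left(4370 + h\right) \left(o{\left(35 \right)} - 4869\right) = \left(4370 - \left(\frac{54}{91} + \frac{\sqrt{879}}{2856}\right)\right) \left(35^{\frac{3}{2}} - 4869\right) = \left(\frac{397616}{91} - \frac{\sqrt{879}}{2856}\right) \left(35 \sqrt{35} - 4869\right) = \left(\frac{397616}{91} - \frac{\sqrt{879}}{2856}\right) \left(-4869 + 35 \sqrt{35}\right) = \left(-4869 + 35 \sqrt{35}\right) \left(\frac{397616}{91} - \frac{\sqrt{879}}{2856}\right)$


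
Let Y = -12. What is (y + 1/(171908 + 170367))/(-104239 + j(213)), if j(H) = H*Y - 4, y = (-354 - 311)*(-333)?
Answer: -75795087376/36554627725 ≈ -2.0735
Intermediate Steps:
y = 221445 (y = -665*(-333) = 221445)
j(H) = -4 - 12*H (j(H) = H*(-12) - 4 = -12*H - 4 = -4 - 12*H)
(y + 1/(171908 + 170367))/(-104239 + j(213)) = (221445 + 1/(171908 + 170367))/(-104239 + (-4 - 12*213)) = (221445 + 1/342275)/(-104239 + (-4 - 2556)) = (221445 + 1/342275)/(-104239 - 2560) = (75795087376/342275)/(-106799) = (75795087376/342275)*(-1/106799) = -75795087376/36554627725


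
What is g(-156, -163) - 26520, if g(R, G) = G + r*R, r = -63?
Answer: -16855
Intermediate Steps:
g(R, G) = G - 63*R
g(-156, -163) - 26520 = (-163 - 63*(-156)) - 26520 = (-163 + 9828) - 26520 = 9665 - 26520 = -16855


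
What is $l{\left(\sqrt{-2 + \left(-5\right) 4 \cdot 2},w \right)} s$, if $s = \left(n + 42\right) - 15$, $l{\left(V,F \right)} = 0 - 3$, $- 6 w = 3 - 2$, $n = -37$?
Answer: $30$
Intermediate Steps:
$w = - \frac{1}{6}$ ($w = - \frac{3 - 2}{6} = \left(- \frac{1}{6}\right) 1 = - \frac{1}{6} \approx -0.16667$)
$l{\left(V,F \right)} = -3$ ($l{\left(V,F \right)} = 0 - 3 = -3$)
$s = -10$ ($s = \left(-37 + 42\right) - 15 = 5 - 15 = -10$)
$l{\left(\sqrt{-2 + \left(-5\right) 4 \cdot 2},w \right)} s = \left(-3\right) \left(-10\right) = 30$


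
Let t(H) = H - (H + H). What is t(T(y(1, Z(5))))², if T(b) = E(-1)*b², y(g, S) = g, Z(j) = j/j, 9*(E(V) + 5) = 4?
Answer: 1681/81 ≈ 20.753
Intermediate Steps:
E(V) = -41/9 (E(V) = -5 + (⅑)*4 = -5 + 4/9 = -41/9)
Z(j) = 1
T(b) = -41*b²/9
t(H) = -H (t(H) = H - 2*H = -H)
t(T(y(1, Z(5))))² = (-(-41)*1²/9)² = (-(-41)/9)² = (-1*(-41/9))² = (41/9)² = 1681/81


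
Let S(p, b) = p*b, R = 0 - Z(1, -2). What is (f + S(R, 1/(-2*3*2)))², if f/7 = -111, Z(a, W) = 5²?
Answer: 86471401/144 ≈ 6.0050e+5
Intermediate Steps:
Z(a, W) = 25
R = -25 (R = 0 - 1*25 = 0 - 25 = -25)
S(p, b) = b*p
f = -777 (f = 7*(-111) = -777)
(f + S(R, 1/(-2*3*2)))² = (-777 - 25/(-2*3*2))² = (-777 - 25/(-6*2))² = (-777 - 25/(-12))² = (-777 - 1/12*(-25))² = (-777 + 25/12)² = (-9299/12)² = 86471401/144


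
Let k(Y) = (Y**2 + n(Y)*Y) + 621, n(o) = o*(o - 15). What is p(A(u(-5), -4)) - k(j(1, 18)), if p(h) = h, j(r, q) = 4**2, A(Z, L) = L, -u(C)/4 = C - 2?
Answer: -1137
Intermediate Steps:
u(C) = 8 - 4*C (u(C) = -4*(C - 2) = -4*(-2 + C) = 8 - 4*C)
j(r, q) = 16
n(o) = o*(-15 + o)
k(Y) = 621 + Y**2 + Y**2*(-15 + Y) (k(Y) = (Y**2 + (Y*(-15 + Y))*Y) + 621 = (Y**2 + Y**2*(-15 + Y)) + 621 = 621 + Y**2 + Y**2*(-15 + Y))
p(A(u(-5), -4)) - k(j(1, 18)) = -4 - (621 + 16**3 - 14*16**2) = -4 - (621 + 4096 - 14*256) = -4 - (621 + 4096 - 3584) = -4 - 1*1133 = -4 - 1133 = -1137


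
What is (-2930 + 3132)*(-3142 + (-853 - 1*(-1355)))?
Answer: -533280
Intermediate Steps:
(-2930 + 3132)*(-3142 + (-853 - 1*(-1355))) = 202*(-3142 + (-853 + 1355)) = 202*(-3142 + 502) = 202*(-2640) = -533280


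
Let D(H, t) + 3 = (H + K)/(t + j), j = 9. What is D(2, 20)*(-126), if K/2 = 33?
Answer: 2394/29 ≈ 82.552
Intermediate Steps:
K = 66 (K = 2*33 = 66)
D(H, t) = -3 + (66 + H)/(9 + t) (D(H, t) = -3 + (H + 66)/(t + 9) = -3 + (66 + H)/(9 + t))
D(2, 20)*(-126) = ((39 + 2 - 3*20)/(9 + 20))*(-126) = ((39 + 2 - 60)/29)*(-126) = ((1/29)*(-19))*(-126) = -19/29*(-126) = 2394/29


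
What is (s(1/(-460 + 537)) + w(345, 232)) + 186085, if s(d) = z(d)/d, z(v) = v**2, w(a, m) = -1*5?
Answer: 14328161/77 ≈ 1.8608e+5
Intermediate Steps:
w(a, m) = -5
s(d) = d (s(d) = d**2/d = d)
(s(1/(-460 + 537)) + w(345, 232)) + 186085 = (1/(-460 + 537) - 5) + 186085 = (1/77 - 5) + 186085 = -384/77 + 186085 = 14328161/77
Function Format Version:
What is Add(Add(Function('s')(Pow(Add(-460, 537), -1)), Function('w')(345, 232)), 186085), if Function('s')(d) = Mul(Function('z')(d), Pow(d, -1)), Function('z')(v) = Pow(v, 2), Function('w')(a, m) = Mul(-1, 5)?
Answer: Rational(14328161, 77) ≈ 1.8608e+5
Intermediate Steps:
Function('w')(a, m) = -5
Function('s')(d) = d (Function('s')(d) = Mul(Pow(d, 2), Pow(d, -1)) = d)
Add(Add(Function('s')(Pow(Add(-460, 537), -1)), Function('w')(345, 232)), 186085) = Add(Add(Pow(Add(-460, 537), -1), -5), 186085) = Add(Add(Pow(77, -1), -5), 186085) = Add(Add(Rational(1, 77), -5), 186085) = Add(Rational(-384, 77), 186085) = Rational(14328161, 77)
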